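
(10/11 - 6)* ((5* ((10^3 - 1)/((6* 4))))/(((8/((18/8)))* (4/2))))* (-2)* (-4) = -104895/88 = -1191.99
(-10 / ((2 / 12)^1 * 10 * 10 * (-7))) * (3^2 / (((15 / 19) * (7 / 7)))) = 171 / 175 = 0.98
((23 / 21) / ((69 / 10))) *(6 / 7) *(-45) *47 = -287.76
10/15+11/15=7/5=1.40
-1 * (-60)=60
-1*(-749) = 749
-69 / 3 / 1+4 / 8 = -45 / 2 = -22.50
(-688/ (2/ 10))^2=11833600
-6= -6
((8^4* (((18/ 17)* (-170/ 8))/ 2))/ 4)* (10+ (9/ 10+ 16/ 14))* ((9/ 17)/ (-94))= 4370112/ 5593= 781.35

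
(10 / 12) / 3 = 5 / 18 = 0.28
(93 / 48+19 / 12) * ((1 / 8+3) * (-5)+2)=-18421 / 384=-47.97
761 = 761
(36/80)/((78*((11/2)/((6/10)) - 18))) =-9/13780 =-0.00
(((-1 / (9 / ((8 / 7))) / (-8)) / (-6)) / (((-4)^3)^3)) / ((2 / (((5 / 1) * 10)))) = 25 / 99090432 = 0.00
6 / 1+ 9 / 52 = 321 / 52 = 6.17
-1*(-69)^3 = 328509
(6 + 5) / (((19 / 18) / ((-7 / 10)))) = -693 / 95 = -7.29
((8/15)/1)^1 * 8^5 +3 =262189/15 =17479.27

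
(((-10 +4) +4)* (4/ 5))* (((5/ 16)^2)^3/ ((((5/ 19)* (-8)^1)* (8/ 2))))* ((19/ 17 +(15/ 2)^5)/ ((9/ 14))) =1073142336875/ 164282499072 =6.53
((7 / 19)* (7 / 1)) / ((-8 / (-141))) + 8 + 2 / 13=105929 / 1976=53.61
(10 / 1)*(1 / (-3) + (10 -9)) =20 / 3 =6.67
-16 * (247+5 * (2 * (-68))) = 6928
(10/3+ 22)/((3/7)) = 59.11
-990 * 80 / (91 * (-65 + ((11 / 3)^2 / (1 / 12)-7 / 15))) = -594000 / 65429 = -9.08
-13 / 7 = -1.86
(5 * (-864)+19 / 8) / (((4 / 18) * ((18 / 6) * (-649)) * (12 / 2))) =34541 / 20768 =1.66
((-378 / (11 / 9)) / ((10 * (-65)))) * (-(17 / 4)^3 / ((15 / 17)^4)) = -60.26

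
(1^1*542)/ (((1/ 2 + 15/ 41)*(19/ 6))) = 266664/ 1349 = 197.68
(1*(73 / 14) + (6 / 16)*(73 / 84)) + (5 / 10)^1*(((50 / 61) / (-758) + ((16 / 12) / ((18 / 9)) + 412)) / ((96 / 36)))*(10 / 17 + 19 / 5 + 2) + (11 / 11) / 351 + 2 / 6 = 77278058940239 / 154505201760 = 500.16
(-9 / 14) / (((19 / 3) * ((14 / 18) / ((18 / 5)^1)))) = -2187 / 4655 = -0.47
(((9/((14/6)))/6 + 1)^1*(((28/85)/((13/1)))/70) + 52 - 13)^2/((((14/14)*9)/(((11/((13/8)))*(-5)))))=-200210004641152/35000681625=-5720.17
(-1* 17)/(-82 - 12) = 17/94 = 0.18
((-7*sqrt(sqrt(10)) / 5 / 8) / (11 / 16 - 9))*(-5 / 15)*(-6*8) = 32*10^(1 / 4) / 95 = 0.60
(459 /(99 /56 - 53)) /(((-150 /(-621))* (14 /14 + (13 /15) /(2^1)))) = -15962184 /616835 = -25.88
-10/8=-5/4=-1.25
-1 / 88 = -0.01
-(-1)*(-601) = -601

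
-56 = -56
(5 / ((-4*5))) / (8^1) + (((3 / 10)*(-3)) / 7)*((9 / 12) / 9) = -47 / 1120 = -0.04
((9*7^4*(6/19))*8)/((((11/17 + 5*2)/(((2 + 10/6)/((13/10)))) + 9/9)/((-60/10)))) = -11637743040/169651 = -68598.14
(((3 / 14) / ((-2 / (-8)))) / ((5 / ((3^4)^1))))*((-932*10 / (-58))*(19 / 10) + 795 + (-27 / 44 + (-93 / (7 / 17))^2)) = 791741937339 / 1094170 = 723600.48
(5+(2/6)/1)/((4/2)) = 2.67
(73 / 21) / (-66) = -0.05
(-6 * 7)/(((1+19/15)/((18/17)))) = -5670/289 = -19.62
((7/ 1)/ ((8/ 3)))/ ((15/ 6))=21/ 20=1.05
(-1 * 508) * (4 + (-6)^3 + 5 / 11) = 1182116 / 11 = 107465.09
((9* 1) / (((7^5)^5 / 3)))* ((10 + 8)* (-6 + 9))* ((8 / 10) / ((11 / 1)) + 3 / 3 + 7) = 647352 / 73758774081518069544385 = 0.00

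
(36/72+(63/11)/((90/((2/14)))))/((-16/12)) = -21/55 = -0.38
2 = 2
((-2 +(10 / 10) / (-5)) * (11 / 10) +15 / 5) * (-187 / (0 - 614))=5423 / 30700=0.18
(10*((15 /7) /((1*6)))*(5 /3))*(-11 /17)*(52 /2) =-35750 /357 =-100.14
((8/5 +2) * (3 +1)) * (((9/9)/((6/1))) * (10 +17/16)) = 531/20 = 26.55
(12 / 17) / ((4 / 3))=9 / 17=0.53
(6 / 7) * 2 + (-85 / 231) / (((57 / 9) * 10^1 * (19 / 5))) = 95219 / 55594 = 1.71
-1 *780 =-780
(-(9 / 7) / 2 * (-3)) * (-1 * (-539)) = 1039.50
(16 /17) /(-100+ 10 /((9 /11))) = -72 /6715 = -0.01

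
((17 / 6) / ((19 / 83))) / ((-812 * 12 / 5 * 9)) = -7055 / 9997344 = -0.00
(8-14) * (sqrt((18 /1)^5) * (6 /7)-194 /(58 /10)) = 5820 /29-34992 * sqrt(2) /7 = -6868.76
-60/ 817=-0.07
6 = 6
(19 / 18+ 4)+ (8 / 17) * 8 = 2699 / 306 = 8.82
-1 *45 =-45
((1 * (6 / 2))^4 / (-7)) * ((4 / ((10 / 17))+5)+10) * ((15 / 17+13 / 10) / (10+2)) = -155979 / 3400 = -45.88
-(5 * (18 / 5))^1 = -18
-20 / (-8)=5 / 2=2.50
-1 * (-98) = 98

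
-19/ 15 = -1.27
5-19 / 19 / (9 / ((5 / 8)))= 355 / 72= 4.93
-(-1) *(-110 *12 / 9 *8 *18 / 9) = -7040 / 3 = -2346.67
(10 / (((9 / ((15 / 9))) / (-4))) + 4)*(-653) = 60076 / 27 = 2225.04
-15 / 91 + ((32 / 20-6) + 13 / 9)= -12778 / 4095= -3.12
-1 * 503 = -503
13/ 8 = 1.62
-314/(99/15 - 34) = 1570/137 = 11.46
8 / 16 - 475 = -949 / 2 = -474.50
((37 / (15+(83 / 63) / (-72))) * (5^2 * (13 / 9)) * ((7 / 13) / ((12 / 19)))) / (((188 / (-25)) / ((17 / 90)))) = -73199875 / 38327748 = -1.91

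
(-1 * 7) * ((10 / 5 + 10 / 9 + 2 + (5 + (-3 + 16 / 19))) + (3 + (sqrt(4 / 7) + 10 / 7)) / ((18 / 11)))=-25519 / 342 - 11 * sqrt(7) / 9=-77.85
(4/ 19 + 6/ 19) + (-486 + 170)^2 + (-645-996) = 1866095/ 19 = 98215.53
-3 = -3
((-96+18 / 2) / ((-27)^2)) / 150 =-0.00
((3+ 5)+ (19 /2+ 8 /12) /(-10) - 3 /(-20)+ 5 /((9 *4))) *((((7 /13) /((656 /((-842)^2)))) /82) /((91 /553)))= 128300683357 /409088160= 313.63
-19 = -19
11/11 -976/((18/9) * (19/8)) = -204.47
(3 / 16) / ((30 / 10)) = 1 / 16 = 0.06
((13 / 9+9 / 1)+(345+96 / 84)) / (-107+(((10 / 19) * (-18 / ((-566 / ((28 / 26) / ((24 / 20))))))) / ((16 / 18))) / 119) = -106782165620 / 32041737063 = -3.33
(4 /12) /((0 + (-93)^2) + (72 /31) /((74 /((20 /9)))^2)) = 127317 /3303494999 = 0.00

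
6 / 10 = 3 / 5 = 0.60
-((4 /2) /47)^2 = -4 /2209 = -0.00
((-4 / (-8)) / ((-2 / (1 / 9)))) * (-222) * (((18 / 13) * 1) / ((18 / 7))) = 259 / 78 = 3.32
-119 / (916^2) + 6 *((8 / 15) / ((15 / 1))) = 13415971 / 62929200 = 0.21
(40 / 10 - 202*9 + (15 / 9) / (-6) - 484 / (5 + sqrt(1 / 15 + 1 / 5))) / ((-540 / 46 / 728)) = 7635949906 / 64395 - 1157728*sqrt(15) / 7155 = 117953.18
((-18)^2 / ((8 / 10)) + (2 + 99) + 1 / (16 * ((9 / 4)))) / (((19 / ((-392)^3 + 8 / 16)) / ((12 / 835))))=-23055456.44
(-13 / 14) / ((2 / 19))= -247 / 28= -8.82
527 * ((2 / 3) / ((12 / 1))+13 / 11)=129115 / 198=652.10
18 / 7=2.57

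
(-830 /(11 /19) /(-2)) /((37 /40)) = 315400 /407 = 774.94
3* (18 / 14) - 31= -190 / 7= -27.14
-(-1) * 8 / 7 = 8 / 7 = 1.14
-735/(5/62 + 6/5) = -227850/397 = -573.93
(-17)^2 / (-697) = -17 / 41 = -0.41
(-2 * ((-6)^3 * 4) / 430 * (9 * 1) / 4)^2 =3779136 / 46225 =81.76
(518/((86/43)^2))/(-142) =-259/284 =-0.91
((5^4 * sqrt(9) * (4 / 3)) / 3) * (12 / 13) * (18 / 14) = 90000 / 91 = 989.01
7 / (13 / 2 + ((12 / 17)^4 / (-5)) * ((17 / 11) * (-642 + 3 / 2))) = 3783010 / 30075611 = 0.13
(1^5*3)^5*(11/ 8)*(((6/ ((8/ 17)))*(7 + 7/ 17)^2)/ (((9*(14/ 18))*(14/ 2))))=649539/ 136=4776.02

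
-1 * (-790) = 790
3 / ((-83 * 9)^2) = 1 / 186003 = 0.00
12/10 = 1.20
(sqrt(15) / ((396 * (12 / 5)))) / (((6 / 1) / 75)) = 125 * sqrt(15) / 9504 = 0.05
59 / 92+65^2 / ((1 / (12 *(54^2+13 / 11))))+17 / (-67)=10028287443479 / 67804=147901118.57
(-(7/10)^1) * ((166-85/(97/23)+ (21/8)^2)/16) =-1327459/198656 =-6.68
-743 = -743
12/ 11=1.09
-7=-7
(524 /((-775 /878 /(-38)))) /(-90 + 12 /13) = -113637784 /448725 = -253.25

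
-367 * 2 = -734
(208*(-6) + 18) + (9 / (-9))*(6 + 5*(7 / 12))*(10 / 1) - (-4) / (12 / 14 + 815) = -1319.16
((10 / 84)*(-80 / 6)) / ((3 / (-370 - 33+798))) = -39500 / 189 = -208.99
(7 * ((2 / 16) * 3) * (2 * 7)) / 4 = 147 / 16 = 9.19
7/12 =0.58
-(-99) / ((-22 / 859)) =-7731 / 2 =-3865.50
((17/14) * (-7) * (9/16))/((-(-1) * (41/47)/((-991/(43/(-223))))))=-1589160663/56416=-28168.62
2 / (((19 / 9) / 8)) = 144 / 19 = 7.58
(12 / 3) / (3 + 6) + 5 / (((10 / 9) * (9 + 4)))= 185 / 234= 0.79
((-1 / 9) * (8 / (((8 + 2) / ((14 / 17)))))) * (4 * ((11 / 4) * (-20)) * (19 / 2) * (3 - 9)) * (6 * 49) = -4587968 / 17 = -269880.47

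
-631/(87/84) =-17668/29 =-609.24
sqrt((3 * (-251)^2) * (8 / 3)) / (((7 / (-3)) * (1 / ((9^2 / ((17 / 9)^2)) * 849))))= -8388855234 * sqrt(2) / 2023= -5864376.10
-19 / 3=-6.33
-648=-648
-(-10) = 10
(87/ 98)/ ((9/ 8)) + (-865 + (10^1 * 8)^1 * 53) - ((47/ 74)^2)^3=81484408346775053/ 24138354055872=3375.72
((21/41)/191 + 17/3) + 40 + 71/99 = 35962031/775269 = 46.39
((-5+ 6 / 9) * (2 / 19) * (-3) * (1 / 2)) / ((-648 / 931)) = -0.98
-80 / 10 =-8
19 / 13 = 1.46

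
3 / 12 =1 / 4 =0.25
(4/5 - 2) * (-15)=18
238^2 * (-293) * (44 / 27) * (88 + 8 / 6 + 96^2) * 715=-179948579837199.01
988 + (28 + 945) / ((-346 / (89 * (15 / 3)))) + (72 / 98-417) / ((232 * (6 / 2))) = -519198935 / 1966664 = -264.00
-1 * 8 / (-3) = 8 / 3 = 2.67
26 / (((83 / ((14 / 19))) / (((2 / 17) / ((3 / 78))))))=18928 / 26809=0.71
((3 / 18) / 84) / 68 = 1 / 34272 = 0.00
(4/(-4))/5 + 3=14/5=2.80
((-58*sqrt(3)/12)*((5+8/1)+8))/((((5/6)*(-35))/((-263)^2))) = 416918.69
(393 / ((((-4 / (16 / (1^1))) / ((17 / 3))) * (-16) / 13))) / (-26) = -2227 / 8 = -278.38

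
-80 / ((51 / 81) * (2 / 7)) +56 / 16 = -15001 / 34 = -441.21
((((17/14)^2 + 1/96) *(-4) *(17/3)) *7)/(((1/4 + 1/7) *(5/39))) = -28067/6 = -4677.83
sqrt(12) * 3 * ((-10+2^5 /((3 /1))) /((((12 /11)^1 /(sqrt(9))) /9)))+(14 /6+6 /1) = 25 /3+99 * sqrt(3) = 179.81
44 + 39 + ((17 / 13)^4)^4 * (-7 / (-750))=41762812264782613181617 / 499062456887384880750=83.68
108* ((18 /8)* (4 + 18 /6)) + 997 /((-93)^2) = 14712946 /8649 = 1701.12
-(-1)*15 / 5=3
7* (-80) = -560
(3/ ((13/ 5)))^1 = 15/ 13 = 1.15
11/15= 0.73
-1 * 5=-5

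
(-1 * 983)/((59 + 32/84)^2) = -433503/1555009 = -0.28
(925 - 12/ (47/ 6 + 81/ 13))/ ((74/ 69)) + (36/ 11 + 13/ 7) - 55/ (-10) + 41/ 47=128266710498/ 146891591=873.21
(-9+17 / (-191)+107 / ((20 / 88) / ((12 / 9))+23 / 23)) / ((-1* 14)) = -809824 / 137711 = -5.88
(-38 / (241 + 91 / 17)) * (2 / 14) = -323 / 14658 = -0.02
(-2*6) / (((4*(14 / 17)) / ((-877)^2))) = -39225579 / 14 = -2801827.07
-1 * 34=-34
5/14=0.36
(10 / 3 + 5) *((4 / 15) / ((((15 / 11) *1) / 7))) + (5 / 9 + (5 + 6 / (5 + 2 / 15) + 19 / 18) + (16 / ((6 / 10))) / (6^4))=718799 / 37422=19.21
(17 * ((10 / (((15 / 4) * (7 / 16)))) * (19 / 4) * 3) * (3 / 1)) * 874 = 27100992 / 7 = 3871570.29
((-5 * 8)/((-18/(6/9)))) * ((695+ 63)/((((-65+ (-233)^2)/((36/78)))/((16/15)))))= 12128/1189539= 0.01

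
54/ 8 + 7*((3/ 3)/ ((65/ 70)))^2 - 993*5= -4950.13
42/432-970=-69833/72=-969.90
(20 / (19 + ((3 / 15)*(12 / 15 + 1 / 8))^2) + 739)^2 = 317477808090759481 / 579682754161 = 547675.10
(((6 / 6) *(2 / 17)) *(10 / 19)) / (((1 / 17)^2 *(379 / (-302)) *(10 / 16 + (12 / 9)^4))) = -66536640 / 17664053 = -3.77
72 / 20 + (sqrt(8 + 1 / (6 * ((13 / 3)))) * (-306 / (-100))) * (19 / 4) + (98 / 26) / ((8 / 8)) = 479 / 65 + 2907 * sqrt(5434) / 5200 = 48.58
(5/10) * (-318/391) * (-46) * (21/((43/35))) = 319.74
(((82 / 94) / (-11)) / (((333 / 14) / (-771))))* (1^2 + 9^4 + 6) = 968898224 / 57387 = 16883.58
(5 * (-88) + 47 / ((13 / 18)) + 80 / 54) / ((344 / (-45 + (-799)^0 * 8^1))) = 2424943 / 60372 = 40.17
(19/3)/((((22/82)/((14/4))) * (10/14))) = 38171/330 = 115.67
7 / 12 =0.58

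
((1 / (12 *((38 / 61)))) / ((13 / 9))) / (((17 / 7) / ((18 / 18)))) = 1281 / 33592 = 0.04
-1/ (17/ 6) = -6/ 17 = -0.35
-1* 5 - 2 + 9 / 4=-19 / 4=-4.75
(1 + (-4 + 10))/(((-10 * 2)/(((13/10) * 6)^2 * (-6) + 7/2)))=126539/1000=126.54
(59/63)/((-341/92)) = -5428/21483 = -0.25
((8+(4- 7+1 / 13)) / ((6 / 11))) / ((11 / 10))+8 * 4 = 526 / 13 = 40.46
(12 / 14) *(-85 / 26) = -2.80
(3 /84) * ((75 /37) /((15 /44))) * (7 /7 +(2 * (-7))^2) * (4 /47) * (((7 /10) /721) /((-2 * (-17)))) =2167 /21314923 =0.00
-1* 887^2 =-786769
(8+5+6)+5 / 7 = 138 / 7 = 19.71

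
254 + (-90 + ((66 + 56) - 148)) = 138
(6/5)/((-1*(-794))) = 3/1985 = 0.00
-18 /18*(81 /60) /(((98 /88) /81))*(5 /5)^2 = -24057 /245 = -98.19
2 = 2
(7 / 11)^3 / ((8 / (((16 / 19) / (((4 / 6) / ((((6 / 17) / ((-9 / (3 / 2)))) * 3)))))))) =-3087 / 429913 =-0.01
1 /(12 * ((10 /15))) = 1 /8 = 0.12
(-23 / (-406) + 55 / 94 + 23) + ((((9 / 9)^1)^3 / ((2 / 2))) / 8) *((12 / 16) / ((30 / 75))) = 14579339 / 610624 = 23.88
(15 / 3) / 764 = 5 / 764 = 0.01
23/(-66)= -23/66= -0.35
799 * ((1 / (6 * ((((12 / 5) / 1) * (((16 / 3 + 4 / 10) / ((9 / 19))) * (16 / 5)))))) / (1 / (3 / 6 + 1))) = 898875 / 418304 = 2.15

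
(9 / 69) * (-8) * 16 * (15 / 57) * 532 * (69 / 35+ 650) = -35049984 / 23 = -1523912.35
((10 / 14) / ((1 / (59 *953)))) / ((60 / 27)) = 506043 / 28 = 18072.96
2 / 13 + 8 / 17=138 / 221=0.62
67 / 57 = 1.18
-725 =-725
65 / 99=0.66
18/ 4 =9/ 2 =4.50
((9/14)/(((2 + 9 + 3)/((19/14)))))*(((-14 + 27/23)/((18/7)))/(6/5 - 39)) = 28025/3408048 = 0.01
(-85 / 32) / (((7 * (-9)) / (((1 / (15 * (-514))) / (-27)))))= 17 / 83934144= 0.00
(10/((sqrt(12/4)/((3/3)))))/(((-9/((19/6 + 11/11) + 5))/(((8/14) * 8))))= -8800 * sqrt(3)/567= -26.88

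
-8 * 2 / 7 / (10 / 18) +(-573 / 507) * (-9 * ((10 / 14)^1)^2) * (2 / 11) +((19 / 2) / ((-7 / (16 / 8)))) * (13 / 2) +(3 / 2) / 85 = -32203481 / 1548547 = -20.80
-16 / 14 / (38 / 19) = -4 / 7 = -0.57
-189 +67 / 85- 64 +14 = -20248 / 85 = -238.21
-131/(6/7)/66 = -917/396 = -2.32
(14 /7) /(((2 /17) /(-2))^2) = 578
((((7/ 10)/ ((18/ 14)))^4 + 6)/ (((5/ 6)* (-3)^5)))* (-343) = 137002706743/ 13286025000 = 10.31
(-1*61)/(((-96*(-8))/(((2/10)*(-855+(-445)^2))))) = -1202737/384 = -3132.13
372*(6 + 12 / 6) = 2976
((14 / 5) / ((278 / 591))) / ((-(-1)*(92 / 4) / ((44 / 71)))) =182028 / 1134935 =0.16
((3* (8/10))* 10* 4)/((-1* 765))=-32/255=-0.13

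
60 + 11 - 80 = -9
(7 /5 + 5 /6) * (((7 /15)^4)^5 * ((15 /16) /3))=5346081841940004067 /31922464608764648437500000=0.00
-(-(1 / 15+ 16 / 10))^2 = -25 / 9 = -2.78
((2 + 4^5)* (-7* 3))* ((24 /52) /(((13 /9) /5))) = -5817420 /169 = -34422.60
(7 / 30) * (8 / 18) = 14 / 135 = 0.10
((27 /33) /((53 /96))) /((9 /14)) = 1344 /583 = 2.31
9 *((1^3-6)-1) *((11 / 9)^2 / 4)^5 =-25937424601 / 66119763456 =-0.39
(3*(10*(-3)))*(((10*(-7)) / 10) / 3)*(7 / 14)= 105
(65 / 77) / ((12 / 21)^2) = 455 / 176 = 2.59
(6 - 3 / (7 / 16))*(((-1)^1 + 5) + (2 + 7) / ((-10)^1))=-93 / 35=-2.66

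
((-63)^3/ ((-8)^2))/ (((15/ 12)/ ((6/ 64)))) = -750141/ 2560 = -293.02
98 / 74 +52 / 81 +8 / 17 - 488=-24738955 / 50949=-485.56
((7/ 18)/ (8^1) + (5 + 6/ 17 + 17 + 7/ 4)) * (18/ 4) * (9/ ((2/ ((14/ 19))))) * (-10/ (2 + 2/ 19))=-3724749/ 2176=-1711.74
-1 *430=-430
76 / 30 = 38 / 15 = 2.53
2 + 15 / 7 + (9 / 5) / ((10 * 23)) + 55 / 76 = 1491069 / 305900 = 4.87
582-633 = -51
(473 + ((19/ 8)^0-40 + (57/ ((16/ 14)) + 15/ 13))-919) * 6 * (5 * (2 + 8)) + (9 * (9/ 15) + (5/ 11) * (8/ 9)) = -1675487927/ 12870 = -130185.54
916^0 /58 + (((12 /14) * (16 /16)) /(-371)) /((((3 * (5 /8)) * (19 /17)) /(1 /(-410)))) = 0.02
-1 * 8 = -8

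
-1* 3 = -3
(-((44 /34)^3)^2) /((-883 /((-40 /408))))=-566899520 /1086987144777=-0.00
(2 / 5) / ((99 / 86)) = 172 / 495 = 0.35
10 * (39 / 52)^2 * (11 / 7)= 495 / 56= 8.84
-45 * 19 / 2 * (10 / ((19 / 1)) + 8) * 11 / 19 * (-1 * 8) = 320760 / 19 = 16882.11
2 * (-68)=-136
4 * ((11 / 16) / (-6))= -11 / 24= -0.46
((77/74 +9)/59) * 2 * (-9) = -3.06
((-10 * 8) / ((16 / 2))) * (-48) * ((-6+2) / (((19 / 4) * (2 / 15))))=-57600 / 19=-3031.58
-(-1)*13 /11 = 13 /11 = 1.18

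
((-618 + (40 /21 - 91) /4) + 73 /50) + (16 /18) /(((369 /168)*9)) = -4454837789 /6974100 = -638.77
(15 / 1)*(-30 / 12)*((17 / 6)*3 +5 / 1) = -2025 / 4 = -506.25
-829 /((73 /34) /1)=-28186 /73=-386.11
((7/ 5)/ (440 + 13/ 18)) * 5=126/ 7933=0.02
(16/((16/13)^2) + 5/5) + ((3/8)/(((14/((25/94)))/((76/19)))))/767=46683605/4037488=11.56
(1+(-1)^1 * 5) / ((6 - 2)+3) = -4 / 7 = -0.57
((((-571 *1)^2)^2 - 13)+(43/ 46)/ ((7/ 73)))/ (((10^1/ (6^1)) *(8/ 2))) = 20537688146541/ 1288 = 15945410051.66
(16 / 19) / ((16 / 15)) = 15 / 19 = 0.79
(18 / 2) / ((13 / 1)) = 9 / 13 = 0.69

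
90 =90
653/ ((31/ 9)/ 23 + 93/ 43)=5812353/ 20584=282.37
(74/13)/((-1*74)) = -1/13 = -0.08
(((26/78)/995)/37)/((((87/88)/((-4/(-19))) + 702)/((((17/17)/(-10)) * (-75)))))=176/1831597791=0.00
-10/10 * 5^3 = -125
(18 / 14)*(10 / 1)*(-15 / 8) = -675 / 28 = -24.11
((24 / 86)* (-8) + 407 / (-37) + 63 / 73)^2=1507613584 / 9853321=153.01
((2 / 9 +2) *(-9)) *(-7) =140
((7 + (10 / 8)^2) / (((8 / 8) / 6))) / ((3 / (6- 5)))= 137 / 8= 17.12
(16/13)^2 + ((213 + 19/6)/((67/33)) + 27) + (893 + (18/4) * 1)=11690827/11323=1032.48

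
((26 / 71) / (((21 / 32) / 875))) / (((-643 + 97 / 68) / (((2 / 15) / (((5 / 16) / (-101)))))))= 914268160 / 27877653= 32.80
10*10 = 100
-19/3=-6.33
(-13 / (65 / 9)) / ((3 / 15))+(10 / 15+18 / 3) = -7 / 3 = -2.33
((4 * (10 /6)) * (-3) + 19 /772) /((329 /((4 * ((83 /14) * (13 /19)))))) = -0.99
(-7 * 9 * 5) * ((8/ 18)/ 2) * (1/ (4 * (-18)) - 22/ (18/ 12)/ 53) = 38815/ 1908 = 20.34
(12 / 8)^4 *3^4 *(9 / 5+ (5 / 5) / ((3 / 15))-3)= 124659 / 80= 1558.24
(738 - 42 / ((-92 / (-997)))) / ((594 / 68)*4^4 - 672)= 73729 / 407744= 0.18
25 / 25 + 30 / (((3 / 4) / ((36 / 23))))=1463 / 23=63.61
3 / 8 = 0.38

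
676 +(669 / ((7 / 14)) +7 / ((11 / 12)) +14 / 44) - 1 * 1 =44461 / 22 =2020.95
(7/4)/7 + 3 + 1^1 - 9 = -19/4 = -4.75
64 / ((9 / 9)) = 64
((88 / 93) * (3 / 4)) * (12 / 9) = 88 / 93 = 0.95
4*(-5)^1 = -20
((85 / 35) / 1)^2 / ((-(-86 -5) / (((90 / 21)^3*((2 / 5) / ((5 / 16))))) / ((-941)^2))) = 8844042551040 / 1529437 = 5782547.79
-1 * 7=-7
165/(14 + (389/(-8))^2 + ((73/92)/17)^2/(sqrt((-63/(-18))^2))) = 11300963520/162897652871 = 0.07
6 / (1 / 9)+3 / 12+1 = 221 / 4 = 55.25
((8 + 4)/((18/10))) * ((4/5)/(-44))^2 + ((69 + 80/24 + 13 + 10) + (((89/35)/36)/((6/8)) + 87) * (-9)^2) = 30280098/4235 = 7149.96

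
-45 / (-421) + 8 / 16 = 511 / 842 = 0.61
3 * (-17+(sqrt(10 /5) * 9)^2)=435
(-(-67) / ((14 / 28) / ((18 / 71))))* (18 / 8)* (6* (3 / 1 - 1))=65124 / 71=917.24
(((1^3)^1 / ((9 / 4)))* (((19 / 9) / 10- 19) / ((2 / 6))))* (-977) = 3304214 / 135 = 24475.66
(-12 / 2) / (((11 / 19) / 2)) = -228 / 11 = -20.73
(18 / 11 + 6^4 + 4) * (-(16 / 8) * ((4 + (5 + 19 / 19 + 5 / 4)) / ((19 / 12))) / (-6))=644310 / 209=3082.82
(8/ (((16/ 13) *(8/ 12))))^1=39/ 4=9.75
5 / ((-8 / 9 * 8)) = -45 / 64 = -0.70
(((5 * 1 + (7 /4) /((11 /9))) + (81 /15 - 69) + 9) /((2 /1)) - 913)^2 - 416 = 169924770889 /193600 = 877710.59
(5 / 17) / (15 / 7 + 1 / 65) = 0.14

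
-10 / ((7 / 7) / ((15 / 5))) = -30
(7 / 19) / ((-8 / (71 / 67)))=-497 / 10184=-0.05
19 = 19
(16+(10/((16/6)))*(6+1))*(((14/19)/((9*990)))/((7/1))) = 169/338580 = 0.00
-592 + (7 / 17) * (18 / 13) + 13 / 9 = -1173481 / 1989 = -589.99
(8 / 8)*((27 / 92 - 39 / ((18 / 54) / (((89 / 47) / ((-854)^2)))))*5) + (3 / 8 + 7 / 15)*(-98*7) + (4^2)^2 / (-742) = -361184332948081 / 626770523820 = -576.26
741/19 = 39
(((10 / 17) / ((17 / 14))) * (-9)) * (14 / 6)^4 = -336140 / 2601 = -129.23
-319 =-319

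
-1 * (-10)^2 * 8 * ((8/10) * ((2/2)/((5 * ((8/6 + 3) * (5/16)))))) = -6144/65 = -94.52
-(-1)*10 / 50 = 0.20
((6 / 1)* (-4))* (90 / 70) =-216 / 7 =-30.86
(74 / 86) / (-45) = -37 / 1935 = -0.02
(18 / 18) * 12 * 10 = 120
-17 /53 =-0.32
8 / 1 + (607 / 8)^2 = 368961 / 64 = 5765.02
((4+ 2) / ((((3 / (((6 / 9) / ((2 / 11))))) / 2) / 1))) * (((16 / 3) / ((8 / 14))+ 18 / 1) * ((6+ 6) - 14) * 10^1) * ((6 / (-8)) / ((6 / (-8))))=-72160 / 9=-8017.78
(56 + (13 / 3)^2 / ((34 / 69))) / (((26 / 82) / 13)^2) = 16135919 / 102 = 158195.28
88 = 88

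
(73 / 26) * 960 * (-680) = -23827200 / 13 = -1832861.54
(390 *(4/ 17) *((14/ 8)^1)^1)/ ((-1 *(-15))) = 182/ 17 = 10.71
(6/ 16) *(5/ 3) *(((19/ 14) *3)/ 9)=95/ 336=0.28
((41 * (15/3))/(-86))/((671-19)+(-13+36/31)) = -1271/341334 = -0.00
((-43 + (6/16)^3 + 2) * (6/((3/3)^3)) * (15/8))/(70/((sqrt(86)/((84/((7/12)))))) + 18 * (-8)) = -3668875 * sqrt(86)/78872576-4507475/78872576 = -0.49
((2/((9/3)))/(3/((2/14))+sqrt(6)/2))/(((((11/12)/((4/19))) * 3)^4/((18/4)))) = 2752512/559052719973-65536 * sqrt(6)/559052719973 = 0.00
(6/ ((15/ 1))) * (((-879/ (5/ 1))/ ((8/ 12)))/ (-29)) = 2637/ 725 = 3.64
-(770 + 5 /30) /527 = -4621 /3162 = -1.46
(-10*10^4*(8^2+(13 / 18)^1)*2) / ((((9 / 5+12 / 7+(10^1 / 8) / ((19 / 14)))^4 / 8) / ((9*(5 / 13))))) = -926265.62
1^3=1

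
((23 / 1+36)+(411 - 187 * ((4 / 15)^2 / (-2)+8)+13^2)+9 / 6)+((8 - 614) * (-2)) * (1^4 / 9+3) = 1314817 / 450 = 2921.82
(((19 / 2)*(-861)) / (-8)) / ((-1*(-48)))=5453 / 256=21.30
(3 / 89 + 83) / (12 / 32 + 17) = 59120 / 12371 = 4.78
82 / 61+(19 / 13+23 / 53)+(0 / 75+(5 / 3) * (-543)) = -37900081 / 42029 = -901.76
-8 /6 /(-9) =4 /27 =0.15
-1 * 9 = -9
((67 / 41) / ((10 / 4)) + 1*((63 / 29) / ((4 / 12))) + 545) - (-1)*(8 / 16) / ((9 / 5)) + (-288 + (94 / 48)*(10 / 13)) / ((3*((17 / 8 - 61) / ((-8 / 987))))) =357262455653413 / 646704341010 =552.44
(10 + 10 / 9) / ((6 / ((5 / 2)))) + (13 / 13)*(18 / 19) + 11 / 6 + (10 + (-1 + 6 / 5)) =90341 / 5130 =17.61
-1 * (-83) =83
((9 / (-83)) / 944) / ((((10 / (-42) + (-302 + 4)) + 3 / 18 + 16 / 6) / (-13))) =-2457 / 486056632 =-0.00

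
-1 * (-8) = 8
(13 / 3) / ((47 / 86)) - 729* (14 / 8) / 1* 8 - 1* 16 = -1440184 / 141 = -10214.07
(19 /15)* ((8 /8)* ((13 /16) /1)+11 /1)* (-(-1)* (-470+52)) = -250173 /40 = -6254.32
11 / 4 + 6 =35 / 4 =8.75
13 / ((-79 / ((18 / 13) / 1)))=-18 / 79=-0.23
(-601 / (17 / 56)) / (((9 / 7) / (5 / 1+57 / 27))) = -15077888 / 1377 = -10949.81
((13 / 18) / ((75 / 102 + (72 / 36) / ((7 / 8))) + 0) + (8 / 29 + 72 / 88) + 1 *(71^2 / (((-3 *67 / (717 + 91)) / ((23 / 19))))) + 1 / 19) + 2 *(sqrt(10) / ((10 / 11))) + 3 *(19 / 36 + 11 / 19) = -257794347660775 / 10511155908 + 11 *sqrt(10) / 5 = -24518.83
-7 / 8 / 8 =-7 / 64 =-0.11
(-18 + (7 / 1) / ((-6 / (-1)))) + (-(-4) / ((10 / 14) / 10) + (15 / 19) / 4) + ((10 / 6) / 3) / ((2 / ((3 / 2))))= 4535 / 114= 39.78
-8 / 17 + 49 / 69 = 281 / 1173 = 0.24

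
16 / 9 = 1.78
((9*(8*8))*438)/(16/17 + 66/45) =32166720/307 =104777.59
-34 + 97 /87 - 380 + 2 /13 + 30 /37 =-17237633 /41847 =-411.92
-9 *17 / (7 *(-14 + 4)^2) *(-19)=4.15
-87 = -87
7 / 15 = 0.47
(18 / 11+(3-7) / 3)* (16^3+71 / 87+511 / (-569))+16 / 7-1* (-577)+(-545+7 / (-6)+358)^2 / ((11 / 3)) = 524959714141 / 45740772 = 11476.84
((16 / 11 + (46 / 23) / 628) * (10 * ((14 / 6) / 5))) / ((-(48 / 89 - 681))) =3136805 / 313766541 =0.01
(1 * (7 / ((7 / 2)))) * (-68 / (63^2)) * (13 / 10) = -884 / 19845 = -0.04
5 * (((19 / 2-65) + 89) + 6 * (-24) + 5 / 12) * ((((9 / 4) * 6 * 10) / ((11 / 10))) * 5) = -7430625 / 22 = -337755.68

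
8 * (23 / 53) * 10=1840 / 53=34.72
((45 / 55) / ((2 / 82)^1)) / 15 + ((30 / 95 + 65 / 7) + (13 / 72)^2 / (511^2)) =16745439827293 / 1414565570880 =11.84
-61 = -61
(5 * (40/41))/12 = 50/123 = 0.41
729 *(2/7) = 1458/7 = 208.29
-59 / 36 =-1.64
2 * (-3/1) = -6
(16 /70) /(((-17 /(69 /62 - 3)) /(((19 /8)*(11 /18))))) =2717 /73780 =0.04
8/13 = 0.62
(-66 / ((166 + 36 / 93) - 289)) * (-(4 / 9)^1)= -2728 / 11403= -0.24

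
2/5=0.40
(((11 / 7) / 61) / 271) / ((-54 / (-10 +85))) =-275 / 2082906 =-0.00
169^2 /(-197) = -28561 /197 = -144.98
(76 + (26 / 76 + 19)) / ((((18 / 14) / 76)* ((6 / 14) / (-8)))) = -2840432 / 27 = -105201.19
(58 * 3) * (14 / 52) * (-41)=-24969 / 13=-1920.69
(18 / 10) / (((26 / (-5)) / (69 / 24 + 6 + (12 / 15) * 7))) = -5211 / 1040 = -5.01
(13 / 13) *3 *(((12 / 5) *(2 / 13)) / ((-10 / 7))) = -252 / 325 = -0.78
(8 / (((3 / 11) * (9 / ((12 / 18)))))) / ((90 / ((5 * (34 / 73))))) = 2992 / 53217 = 0.06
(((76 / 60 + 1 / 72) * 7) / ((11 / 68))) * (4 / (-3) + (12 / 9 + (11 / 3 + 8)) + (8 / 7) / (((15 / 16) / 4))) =1512541 / 1650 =916.69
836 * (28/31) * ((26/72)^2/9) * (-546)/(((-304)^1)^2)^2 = -1184183/1693084778496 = -0.00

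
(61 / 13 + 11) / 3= 68 / 13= 5.23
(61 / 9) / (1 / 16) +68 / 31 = 30868 / 279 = 110.64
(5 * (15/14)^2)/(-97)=-1125/19012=-0.06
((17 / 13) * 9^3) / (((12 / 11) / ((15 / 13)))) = 681615 / 676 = 1008.31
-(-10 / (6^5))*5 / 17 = 25 / 66096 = 0.00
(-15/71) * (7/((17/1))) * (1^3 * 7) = -735/1207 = -0.61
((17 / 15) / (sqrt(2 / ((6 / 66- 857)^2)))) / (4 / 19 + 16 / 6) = 238.68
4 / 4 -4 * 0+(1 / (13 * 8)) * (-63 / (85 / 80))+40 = 8935 / 221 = 40.43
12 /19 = 0.63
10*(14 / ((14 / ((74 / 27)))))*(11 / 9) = 8140 / 243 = 33.50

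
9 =9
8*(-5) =-40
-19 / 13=-1.46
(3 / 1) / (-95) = -3 / 95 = -0.03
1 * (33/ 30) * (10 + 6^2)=253/ 5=50.60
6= 6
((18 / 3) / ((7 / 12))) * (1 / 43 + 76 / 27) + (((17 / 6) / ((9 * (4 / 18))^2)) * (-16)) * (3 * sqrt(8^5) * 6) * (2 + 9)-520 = -287232 * sqrt(2)-443200 / 903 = -406698.20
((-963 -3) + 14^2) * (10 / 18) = -3850 / 9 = -427.78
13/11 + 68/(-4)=-174/11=-15.82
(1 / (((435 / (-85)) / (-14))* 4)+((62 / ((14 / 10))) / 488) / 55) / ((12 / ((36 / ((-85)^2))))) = 1120583 / 3936555700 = 0.00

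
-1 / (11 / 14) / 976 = -7 / 5368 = -0.00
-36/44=-9/11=-0.82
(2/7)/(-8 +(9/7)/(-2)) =-4/121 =-0.03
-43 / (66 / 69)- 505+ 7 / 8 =-48319 / 88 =-549.08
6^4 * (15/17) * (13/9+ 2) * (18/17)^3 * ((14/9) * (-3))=-1822383360/83521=-21819.46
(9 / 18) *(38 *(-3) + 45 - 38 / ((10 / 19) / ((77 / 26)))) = -36767 / 260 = -141.41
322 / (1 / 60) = 19320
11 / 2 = 5.50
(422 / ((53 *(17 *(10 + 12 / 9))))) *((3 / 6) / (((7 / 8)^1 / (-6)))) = -15192 / 107219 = -0.14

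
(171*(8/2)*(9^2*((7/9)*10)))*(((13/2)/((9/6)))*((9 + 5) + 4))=33611760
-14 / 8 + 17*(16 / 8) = 32.25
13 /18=0.72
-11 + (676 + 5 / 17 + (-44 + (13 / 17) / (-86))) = 908319 / 1462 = 621.29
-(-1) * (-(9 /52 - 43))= 2227 /52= 42.83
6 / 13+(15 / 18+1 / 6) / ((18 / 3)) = 49 / 78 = 0.63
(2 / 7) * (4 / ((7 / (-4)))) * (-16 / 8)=1.31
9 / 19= 0.47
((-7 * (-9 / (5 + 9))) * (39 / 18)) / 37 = 39 / 148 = 0.26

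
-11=-11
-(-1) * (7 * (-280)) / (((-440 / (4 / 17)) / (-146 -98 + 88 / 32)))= -252.86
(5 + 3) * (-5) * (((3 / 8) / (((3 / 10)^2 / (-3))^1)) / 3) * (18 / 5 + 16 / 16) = 2300 / 3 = 766.67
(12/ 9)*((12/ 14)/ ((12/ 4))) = 8/ 21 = 0.38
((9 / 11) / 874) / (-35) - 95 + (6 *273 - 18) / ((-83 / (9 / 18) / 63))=-19824309097 / 27928670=-709.82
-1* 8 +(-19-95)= -122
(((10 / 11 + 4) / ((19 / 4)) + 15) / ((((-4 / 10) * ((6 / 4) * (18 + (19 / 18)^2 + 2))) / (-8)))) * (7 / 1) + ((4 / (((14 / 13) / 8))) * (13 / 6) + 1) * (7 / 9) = 4699097317 / 38603763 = 121.73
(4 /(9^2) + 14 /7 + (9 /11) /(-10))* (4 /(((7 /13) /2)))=911612 /31185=29.23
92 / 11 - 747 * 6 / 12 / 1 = -8033 / 22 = -365.14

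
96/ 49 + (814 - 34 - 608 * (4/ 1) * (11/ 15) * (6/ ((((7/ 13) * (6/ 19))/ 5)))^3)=-10078295537764/ 1029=-9794261941.46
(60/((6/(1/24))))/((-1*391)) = -5/4692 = -0.00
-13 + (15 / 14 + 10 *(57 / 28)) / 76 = -3383 / 266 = -12.72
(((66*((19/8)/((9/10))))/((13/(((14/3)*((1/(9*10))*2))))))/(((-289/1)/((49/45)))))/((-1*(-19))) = -3773/13694265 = -0.00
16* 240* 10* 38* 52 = 75878400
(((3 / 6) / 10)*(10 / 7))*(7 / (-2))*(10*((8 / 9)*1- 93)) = 4145 / 18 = 230.28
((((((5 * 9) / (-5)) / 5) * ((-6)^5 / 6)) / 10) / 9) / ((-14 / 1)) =-324 / 175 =-1.85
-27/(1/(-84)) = 2268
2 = 2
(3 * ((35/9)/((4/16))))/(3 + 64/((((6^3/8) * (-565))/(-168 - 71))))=101700/8723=11.66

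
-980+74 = -906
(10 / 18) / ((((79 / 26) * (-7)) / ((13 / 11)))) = -1690 / 54747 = -0.03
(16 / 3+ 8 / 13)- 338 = -12950 / 39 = -332.05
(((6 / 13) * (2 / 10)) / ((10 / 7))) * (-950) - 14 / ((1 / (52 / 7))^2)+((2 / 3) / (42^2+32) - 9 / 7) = -204762767 / 245154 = -835.24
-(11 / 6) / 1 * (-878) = 4829 / 3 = 1609.67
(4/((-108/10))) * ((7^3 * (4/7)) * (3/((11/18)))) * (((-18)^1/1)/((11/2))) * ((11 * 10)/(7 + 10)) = 1411200/187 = 7546.52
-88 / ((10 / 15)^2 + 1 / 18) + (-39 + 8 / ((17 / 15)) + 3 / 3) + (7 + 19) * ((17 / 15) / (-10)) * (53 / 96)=-25528721 / 122400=-208.57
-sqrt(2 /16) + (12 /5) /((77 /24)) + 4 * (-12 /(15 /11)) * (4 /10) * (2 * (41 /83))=-2103008 /159775- sqrt(2) /4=-13.52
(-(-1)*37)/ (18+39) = 37/ 57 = 0.65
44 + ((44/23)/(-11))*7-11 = 731/23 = 31.78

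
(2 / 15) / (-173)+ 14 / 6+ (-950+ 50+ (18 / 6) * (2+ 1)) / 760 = 457627 / 394440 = 1.16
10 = 10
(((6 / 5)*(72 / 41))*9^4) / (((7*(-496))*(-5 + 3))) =177147 / 88970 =1.99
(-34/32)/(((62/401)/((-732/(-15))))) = -415837/1240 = -335.35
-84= -84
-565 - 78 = -643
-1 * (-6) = 6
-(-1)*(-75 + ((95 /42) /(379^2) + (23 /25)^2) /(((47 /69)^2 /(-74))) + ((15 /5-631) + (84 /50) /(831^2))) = -267777726663520979014 /319545706047763125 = -838.00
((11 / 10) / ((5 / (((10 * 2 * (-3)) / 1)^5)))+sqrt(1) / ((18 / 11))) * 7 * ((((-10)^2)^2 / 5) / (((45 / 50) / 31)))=-6682072296130000 / 81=-82494719705308.64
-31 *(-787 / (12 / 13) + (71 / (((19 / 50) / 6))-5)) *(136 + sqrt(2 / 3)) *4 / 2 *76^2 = -38495419072 / 3-283054552 *sqrt(6) / 9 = -12908844048.64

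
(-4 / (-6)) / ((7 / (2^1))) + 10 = 214 / 21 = 10.19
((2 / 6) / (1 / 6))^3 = 8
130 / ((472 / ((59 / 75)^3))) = 45253 / 337500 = 0.13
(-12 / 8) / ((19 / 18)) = -27 / 19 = -1.42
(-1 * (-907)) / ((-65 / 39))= -2721 / 5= -544.20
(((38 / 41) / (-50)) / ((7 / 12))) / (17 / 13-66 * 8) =2964 / 49127225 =0.00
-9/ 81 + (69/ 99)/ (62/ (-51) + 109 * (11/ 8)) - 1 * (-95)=569802434/ 6004647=94.89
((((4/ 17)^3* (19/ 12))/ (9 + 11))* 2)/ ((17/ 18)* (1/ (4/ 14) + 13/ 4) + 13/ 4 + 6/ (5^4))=152000/ 710021847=0.00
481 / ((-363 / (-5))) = 2405 / 363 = 6.63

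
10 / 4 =2.50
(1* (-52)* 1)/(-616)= 13/154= 0.08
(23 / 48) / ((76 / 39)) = 299 / 1216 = 0.25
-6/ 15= -2/ 5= -0.40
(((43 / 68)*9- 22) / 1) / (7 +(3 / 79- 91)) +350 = 157953011 / 451044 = 350.19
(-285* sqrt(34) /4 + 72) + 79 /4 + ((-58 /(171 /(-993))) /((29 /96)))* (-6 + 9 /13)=-5756135 /988- 285* sqrt(34) /4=-6241.50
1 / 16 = 0.06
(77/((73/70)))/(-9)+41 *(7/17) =96929/11169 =8.68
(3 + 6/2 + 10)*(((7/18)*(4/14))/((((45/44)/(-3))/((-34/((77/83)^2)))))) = 14990464/72765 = 206.01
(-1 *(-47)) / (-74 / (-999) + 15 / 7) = 8883 / 419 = 21.20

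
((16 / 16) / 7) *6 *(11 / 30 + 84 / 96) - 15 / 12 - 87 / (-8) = 2993 / 280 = 10.69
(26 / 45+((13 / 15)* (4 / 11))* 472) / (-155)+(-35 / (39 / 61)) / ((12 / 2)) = -6707581 / 664950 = -10.09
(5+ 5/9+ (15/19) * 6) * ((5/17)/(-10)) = -880/2907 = -0.30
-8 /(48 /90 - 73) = 120 /1087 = 0.11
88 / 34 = 44 / 17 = 2.59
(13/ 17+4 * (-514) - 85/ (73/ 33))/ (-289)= 2598232/ 358649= 7.24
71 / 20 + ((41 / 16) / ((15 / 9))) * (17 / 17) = 407 / 80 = 5.09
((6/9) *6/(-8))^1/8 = -1/16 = -0.06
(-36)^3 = -46656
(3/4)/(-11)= -3/44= -0.07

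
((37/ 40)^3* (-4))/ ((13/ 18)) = -455877/ 104000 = -4.38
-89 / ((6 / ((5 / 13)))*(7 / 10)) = -2225 / 273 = -8.15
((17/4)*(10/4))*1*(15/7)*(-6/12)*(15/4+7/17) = -21225/448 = -47.38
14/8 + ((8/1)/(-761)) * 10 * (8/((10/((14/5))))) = 23051/15220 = 1.51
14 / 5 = 2.80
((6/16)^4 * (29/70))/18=261/573440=0.00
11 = 11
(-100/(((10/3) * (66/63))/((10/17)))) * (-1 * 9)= 28350/187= 151.60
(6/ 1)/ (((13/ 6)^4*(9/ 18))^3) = 104485552128/ 23298085122481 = 0.00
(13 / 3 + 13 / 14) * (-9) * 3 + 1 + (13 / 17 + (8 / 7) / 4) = -140.02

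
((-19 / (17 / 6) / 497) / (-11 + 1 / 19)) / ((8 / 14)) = 0.00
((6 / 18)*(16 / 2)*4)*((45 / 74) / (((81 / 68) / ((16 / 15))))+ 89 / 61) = 3907040 / 182817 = 21.37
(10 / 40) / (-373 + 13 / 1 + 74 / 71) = -71 / 101944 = -0.00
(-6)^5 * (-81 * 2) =1259712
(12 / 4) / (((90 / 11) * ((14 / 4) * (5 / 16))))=176 / 525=0.34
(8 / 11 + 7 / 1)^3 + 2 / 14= 4300206 / 9317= 461.54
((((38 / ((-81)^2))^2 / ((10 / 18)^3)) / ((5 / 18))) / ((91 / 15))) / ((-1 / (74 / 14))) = -106856 / 174139875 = -0.00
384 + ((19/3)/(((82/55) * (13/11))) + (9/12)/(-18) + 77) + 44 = 2168469/4264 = 508.55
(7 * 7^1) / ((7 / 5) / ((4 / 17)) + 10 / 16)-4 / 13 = 7.14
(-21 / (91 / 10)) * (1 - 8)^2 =-1470 / 13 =-113.08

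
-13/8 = -1.62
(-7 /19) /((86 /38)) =-7 /43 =-0.16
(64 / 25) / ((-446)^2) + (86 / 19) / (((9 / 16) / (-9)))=-1710677296 / 23621275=-72.42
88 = 88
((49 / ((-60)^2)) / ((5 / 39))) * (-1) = -637 / 6000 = -0.11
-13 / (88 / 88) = -13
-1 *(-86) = 86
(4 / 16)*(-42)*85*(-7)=12495 / 2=6247.50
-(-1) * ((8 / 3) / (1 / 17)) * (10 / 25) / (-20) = -68 / 75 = -0.91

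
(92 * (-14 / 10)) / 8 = -161 / 10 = -16.10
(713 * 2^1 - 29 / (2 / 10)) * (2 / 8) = 1281 / 4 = 320.25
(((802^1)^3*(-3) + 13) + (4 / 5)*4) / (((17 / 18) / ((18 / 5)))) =-2507029068636 / 425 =-5898891926.20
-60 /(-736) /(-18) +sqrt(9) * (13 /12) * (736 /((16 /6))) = 990283 /1104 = 897.00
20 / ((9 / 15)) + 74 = 322 / 3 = 107.33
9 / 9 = 1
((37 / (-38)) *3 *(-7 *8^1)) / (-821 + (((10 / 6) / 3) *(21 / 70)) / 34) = -634032 / 3182177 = -0.20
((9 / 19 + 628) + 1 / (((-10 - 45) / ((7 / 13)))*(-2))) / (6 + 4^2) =17075763 / 597740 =28.57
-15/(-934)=15/934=0.02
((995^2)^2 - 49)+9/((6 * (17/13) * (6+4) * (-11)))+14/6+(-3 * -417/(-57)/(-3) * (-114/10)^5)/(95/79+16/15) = 3696457523866424957599/3771322500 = 980148879833.65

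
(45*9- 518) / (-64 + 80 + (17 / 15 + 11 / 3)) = -565 / 104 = -5.43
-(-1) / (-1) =-1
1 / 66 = 0.02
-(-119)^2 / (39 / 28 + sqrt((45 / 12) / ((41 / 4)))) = -211338764 / 16867 + 11102224 * sqrt(615) / 50601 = -7088.60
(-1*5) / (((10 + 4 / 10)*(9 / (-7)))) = 175 / 468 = 0.37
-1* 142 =-142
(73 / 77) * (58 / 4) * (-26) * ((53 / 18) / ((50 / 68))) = -24796421 / 17325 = -1431.25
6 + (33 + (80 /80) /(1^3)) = 40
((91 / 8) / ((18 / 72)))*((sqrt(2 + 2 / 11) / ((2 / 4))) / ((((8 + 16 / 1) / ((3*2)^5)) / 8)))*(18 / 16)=530712*sqrt(66) / 11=391956.79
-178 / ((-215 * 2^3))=89 / 860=0.10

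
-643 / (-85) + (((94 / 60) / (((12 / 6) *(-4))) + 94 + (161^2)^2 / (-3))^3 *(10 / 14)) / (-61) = 2640151501891003951757756602754831 / 20069683200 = 131549236506683072693332.60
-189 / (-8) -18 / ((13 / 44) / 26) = -12483 / 8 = -1560.38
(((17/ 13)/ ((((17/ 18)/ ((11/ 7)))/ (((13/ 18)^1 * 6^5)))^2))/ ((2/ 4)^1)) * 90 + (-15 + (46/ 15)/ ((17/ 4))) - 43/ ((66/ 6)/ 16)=2824864846426541/ 137445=20552692687.45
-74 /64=-37 /32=-1.16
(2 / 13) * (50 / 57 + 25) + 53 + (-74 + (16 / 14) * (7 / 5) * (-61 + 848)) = 4602281 / 3705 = 1242.18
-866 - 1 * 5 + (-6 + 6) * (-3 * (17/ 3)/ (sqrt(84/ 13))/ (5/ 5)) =-871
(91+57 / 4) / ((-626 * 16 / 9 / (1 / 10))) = -3789 / 400640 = -0.01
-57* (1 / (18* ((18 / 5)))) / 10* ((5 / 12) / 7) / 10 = -19 / 36288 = -0.00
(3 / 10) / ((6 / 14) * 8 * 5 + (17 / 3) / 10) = 63 / 3719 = 0.02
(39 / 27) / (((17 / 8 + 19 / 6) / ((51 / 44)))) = 0.32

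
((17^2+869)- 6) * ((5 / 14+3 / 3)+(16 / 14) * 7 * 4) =38427.43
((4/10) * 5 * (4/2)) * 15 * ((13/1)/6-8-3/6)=-380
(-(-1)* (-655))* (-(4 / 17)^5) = 670720 / 1419857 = 0.47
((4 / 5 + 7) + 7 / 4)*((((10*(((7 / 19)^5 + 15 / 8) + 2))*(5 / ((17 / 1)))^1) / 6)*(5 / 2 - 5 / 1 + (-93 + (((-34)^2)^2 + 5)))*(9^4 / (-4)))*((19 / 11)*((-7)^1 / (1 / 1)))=3004389368712814973625 / 6238726912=481570905585.56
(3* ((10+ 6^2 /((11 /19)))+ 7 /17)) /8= 40725 /1496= 27.22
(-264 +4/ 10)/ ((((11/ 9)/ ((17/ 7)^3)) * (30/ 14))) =-1441.63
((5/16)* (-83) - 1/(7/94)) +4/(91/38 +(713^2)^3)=-39.37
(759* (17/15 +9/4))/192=51359/3840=13.37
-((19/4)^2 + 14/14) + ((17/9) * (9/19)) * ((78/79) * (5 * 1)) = -459797/24016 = -19.15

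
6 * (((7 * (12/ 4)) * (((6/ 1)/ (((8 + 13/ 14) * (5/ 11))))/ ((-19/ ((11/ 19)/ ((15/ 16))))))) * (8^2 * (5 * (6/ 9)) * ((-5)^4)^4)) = -71148000000000000/ 361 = -197085872576177.29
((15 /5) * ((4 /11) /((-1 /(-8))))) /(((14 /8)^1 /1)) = 384 /77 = 4.99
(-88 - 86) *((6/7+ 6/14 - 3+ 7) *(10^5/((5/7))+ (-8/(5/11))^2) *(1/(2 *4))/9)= -313650776/175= -1792290.15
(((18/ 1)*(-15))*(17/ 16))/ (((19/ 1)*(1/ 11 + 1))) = -8415/ 608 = -13.84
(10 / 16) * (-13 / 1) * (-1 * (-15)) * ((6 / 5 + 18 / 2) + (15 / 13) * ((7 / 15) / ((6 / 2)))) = -1265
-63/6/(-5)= 21/10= 2.10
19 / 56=0.34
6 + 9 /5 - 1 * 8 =-1 /5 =-0.20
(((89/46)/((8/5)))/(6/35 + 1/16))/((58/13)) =202475/174754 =1.16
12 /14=6 /7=0.86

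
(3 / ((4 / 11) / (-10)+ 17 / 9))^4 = 4863017300625 / 707094310321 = 6.88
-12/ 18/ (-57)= 2/ 171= 0.01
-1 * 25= -25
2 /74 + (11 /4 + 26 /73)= 33851 /10804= 3.13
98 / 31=3.16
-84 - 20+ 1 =-103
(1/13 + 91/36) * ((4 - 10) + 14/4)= -6095/936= -6.51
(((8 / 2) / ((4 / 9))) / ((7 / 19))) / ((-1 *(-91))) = 171 / 637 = 0.27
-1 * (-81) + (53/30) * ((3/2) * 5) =94.25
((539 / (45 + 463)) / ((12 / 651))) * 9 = 1052667 / 2032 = 518.04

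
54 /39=18 /13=1.38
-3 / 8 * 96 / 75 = -12 / 25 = -0.48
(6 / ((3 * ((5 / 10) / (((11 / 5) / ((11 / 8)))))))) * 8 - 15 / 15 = 50.20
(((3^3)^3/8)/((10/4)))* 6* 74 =2184813/5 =436962.60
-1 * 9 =-9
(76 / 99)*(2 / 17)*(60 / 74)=1520 / 20757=0.07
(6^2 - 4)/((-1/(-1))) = 32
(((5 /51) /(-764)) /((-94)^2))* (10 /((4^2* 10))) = -5 /5508574464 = -0.00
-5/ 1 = -5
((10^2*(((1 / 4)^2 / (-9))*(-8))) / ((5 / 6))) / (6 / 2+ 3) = 1.11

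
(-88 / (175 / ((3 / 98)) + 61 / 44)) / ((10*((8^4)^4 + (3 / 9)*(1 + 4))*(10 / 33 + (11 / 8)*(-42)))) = 0.00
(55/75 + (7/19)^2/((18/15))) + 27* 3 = 886397/10830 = 81.85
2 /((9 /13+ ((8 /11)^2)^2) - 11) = -190333 /954323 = -0.20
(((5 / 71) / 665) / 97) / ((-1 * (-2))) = 1 / 1831942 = 0.00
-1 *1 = -1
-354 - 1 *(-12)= -342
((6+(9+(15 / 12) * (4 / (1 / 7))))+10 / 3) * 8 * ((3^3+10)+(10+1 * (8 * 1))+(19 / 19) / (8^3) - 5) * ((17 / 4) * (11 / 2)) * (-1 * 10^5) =-49868614583.33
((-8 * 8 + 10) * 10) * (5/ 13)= -2700/ 13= -207.69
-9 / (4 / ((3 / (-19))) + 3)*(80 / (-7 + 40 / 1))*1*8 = 5760 / 737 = 7.82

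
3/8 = 0.38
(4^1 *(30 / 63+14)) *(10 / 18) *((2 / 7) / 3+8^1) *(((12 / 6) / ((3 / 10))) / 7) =20672000 / 83349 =248.02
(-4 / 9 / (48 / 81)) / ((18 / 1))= -1 / 24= -0.04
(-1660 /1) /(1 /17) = -28220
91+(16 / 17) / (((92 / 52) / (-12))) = 33085 / 391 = 84.62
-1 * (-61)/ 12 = 61/ 12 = 5.08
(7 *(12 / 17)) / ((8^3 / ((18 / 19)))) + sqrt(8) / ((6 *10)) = 189 / 20672 + sqrt(2) / 30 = 0.06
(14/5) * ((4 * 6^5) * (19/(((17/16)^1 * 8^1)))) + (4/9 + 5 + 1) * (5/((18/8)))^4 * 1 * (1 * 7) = 982624771072/5019165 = 195774.55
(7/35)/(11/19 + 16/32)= 38/205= 0.19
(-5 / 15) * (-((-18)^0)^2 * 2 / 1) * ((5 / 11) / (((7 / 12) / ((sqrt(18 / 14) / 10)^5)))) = 243 * sqrt(7) / 66027500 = 0.00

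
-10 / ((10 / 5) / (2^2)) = -20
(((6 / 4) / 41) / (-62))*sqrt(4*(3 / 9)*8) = -sqrt(6) / 1271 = -0.00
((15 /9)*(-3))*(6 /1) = -30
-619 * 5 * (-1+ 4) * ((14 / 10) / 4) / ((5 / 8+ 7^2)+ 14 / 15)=-389970 / 6067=-64.28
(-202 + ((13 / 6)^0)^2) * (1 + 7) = -1608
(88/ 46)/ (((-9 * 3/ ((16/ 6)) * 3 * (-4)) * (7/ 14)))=0.03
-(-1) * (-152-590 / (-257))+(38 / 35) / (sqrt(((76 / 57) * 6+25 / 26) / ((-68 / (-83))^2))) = -38474 / 257+2584 * sqrt(6058) / 676865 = -149.41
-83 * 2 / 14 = -83 / 7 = -11.86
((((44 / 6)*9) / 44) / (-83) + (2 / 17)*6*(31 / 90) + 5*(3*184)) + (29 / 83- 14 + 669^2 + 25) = 19062577877 / 42330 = 450332.57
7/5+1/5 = 8/5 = 1.60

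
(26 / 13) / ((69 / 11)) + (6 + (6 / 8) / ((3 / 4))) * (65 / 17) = 31769 / 1173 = 27.08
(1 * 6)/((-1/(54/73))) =-4.44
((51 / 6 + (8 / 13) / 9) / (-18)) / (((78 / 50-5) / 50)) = 1253125 / 181116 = 6.92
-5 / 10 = -1 / 2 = -0.50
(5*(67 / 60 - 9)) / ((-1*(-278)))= -473 / 3336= -0.14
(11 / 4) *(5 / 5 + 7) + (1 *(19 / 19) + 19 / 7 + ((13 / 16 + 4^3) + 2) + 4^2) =12155 / 112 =108.53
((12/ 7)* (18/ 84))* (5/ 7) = 90/ 343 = 0.26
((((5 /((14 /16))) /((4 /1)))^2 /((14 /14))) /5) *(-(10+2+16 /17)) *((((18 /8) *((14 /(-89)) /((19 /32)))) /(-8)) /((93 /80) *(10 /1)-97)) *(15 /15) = 633600 /137439407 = 0.00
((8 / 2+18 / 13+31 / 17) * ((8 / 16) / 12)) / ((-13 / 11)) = -5841 / 22984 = -0.25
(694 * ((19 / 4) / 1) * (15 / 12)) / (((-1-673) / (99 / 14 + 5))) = -5571085 / 75488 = -73.80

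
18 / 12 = 3 / 2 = 1.50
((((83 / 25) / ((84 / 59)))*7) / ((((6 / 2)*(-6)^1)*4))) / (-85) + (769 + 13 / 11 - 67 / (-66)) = 15575147867 / 20196000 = 771.20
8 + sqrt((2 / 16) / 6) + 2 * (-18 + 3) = -22 + sqrt(3) / 12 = -21.86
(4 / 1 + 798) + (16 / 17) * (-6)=13538 / 17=796.35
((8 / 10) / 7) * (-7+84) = 44 / 5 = 8.80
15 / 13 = 1.15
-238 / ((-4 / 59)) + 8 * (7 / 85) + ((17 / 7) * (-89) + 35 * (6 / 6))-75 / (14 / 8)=558817 / 170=3287.16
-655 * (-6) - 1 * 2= 3928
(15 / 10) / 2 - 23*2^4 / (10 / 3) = -2193 / 20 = -109.65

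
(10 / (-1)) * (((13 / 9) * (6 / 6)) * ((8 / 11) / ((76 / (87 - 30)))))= -260 / 33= -7.88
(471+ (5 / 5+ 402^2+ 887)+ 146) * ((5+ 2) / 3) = 1141763 / 3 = 380587.67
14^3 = 2744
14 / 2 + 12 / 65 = 467 / 65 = 7.18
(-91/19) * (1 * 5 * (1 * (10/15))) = -910/57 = -15.96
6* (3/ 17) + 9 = 171/ 17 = 10.06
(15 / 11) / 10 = 3 / 22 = 0.14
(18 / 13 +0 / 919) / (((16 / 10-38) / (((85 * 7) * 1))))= -3825 / 169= -22.63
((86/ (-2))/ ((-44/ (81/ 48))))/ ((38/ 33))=3483/ 2432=1.43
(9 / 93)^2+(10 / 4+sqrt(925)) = 4823 / 1922+5 * sqrt(37) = 32.92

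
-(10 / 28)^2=-25 / 196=-0.13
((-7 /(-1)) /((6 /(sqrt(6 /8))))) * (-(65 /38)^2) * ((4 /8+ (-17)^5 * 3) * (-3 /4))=-251953595075 * sqrt(3) /46208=-9444174.77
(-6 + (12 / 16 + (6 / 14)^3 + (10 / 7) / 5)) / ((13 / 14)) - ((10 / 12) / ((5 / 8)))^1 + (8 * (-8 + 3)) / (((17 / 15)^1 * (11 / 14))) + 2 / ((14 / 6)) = -36205523 / 714714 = -50.66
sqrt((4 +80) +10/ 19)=sqrt(30514)/ 19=9.19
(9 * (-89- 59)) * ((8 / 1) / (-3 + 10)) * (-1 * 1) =1522.29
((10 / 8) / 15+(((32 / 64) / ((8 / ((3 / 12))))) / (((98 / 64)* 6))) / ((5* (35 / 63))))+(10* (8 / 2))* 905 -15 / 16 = 36199.15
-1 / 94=-0.01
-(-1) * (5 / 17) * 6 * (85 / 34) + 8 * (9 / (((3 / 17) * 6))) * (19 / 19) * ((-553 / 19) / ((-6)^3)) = 236767 / 17442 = 13.57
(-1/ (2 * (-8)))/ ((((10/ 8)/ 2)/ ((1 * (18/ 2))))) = 0.90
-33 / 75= -11 / 25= -0.44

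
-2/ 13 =-0.15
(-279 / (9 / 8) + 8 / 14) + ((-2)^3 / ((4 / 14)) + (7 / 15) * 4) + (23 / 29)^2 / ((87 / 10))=-700364486 / 2560845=-273.49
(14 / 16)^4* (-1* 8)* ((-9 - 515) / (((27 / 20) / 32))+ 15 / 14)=1610259805 / 27648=58241.46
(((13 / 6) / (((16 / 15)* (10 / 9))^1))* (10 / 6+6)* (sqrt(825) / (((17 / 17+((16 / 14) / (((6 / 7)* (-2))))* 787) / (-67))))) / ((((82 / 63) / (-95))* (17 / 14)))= -37767714075* sqrt(33) / 70079168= -3095.91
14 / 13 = 1.08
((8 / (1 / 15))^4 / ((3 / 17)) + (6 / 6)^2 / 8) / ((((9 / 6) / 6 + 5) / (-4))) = -18800640002 / 21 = -895268571.52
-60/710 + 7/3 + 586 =125297/213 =588.25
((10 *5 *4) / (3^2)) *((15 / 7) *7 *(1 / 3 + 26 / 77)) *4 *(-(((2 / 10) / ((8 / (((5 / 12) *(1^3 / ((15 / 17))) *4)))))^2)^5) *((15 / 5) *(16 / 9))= -62495810913919 / 237536043652841472000000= -0.00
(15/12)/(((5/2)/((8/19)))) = 4/19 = 0.21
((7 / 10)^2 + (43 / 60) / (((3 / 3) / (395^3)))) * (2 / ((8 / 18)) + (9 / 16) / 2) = 84471448359 / 400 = 211178620.90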